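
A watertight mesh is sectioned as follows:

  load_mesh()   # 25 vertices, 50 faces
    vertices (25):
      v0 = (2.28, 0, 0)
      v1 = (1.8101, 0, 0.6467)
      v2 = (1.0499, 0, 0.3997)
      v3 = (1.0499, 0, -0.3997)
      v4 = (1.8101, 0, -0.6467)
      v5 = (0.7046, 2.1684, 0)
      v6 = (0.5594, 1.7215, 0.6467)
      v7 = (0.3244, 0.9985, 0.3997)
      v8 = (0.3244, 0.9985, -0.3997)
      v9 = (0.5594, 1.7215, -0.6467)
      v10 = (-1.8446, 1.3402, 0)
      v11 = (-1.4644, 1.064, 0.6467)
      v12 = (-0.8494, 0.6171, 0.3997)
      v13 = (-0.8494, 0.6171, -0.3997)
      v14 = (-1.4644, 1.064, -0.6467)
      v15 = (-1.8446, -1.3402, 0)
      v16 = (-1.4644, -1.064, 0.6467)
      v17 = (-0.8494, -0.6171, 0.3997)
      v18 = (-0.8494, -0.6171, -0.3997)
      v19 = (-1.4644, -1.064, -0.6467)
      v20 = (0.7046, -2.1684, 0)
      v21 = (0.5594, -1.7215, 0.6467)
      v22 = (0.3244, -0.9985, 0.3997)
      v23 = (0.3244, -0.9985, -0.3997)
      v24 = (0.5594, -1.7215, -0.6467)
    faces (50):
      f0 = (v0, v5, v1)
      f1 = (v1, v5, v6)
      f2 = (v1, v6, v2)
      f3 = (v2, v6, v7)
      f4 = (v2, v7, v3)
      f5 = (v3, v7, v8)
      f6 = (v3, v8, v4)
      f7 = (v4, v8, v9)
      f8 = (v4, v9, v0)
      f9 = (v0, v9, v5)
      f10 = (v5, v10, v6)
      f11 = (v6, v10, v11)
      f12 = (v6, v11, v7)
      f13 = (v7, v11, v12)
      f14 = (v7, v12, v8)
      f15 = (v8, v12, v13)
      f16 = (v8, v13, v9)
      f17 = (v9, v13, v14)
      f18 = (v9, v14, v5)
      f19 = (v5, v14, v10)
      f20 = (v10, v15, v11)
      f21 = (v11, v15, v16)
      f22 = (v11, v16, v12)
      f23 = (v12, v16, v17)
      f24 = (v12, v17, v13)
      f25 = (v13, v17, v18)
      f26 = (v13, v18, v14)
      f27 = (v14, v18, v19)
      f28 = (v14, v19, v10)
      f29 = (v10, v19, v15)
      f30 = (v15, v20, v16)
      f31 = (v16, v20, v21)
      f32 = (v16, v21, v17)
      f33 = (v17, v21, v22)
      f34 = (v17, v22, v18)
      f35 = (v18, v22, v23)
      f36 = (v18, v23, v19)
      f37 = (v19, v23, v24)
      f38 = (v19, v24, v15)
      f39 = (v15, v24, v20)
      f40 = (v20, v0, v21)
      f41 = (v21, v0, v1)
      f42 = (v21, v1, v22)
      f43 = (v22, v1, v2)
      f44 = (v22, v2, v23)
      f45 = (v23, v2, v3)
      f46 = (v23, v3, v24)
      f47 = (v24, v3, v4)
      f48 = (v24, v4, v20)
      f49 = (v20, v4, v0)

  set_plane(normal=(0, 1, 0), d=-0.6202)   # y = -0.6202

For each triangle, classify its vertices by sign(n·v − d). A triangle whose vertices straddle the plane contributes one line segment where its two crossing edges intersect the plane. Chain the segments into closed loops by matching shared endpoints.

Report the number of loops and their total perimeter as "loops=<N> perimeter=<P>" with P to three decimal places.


loops=2 perimeter=7.641

Straddling triangles (22 of 50):
  (v10,v15,v11) [+-+] → (-1.8446, -0.6202, 0)–(-1.73074, -0.6202, 0.193671)  len=0.2247
  (v11,v15,v16) [+--] → (-1.73074, -0.6202, 0.193671)–(-1.4644, -0.6202, 0.6467)  len=0.5255
  (v11,v16,v12) [+-+] → (-1.4644, -0.6202, 0.6467)–(-1.30204, -0.6202, 0.581494)  len=0.1750
  (v12,v16,v17) [+-+] → (-1.30204, -0.6202, 0.581494)–(-0.853666, -0.6202, 0.401413)  len=0.4832
  (v14,v18,v19) [++-] → (-0.853666, -0.6202, -0.401413)–(-1.4644, -0.6202, -0.6467)  len=0.6582
  (v14,v19,v10) [+-+] → (-1.4644, -0.6202, -0.6467)–(-1.53458, -0.6202, -0.527323)  len=0.1385
  (v10,v19,v15) [+--] → (-1.53458, -0.6202, -0.527323)–(-1.8446, -0.6202, 0)  len=0.6117
  (v16,v21,v17) [--+] → (-0.845446, -0.6202, 0.400393)–(-0.853666, -0.6202, 0.401413)  len=0.0083
  (v17,v21,v22) [+--] → (-0.845446, -0.6202, 0.400393)–(-0.839859, -0.6202, 0.3997)  len=0.0056
  (v17,v22,v18) [+-+] → (-0.839859, -0.6202, 0.3997)–(-0.839859, -0.6202, -0.393203)  len=0.7929
  (v18,v22,v23) [+--] → (-0.839859, -0.6202, -0.393203)–(-0.839859, -0.6202, -0.3997)  len=0.0065
  (v18,v23,v19) [+--] → (-0.839859, -0.6202, -0.3997)–(-0.853666, -0.6202, -0.401413)  len=0.0139
  (v20,v0,v21) [-+-] → (1.82941, -0.6202, 0)–(1.66012, -0.6202, 0.232985)  len=0.2880
  (v21,v0,v1) [-++] → (1.66012, -0.6202, 0.232985)–(1.35951, -0.6202, 0.6467)  len=0.5114
  (v21,v1,v22) [-+-] → (1.35951, -0.6202, 0.6467)–(0.887285, -0.6202, 0.49328)  len=0.4965
  (v22,v1,v2) [-++] → (0.887285, -0.6202, 0.49328)–(0.599269, -0.6202, 0.3997)  len=0.3028
  (v22,v2,v23) [-+-] → (0.599269, -0.6202, 0.3997)–(0.599269, -0.6202, -0.0968327)  len=0.4965
  (v23,v2,v3) [-++] → (0.599269, -0.6202, -0.0968327)–(0.599269, -0.6202, -0.3997)  len=0.3029
  (v23,v3,v24) [-+-] → (0.599269, -0.6202, -0.3997)–(0.873189, -0.6202, -0.488686)  len=0.2880
  (v24,v3,v4) [-++] → (0.873189, -0.6202, -0.488686)–(1.35951, -0.6202, -0.6467)  len=0.5114
  (v24,v4,v20) [-+-] → (1.35951, -0.6202, -0.6467)–(1.49391, -0.6202, -0.461733)  len=0.2286
  (v20,v4,v0) [-++] → (1.49391, -0.6202, -0.461733)–(1.82941, -0.6202, 0)  len=0.5708

Chained into 2 loop(s):
  loop 1: 12 segments, perimeter = 3.6439
  loop 2: 10 segments, perimeter = 3.9969
Total perimeter = 7.641


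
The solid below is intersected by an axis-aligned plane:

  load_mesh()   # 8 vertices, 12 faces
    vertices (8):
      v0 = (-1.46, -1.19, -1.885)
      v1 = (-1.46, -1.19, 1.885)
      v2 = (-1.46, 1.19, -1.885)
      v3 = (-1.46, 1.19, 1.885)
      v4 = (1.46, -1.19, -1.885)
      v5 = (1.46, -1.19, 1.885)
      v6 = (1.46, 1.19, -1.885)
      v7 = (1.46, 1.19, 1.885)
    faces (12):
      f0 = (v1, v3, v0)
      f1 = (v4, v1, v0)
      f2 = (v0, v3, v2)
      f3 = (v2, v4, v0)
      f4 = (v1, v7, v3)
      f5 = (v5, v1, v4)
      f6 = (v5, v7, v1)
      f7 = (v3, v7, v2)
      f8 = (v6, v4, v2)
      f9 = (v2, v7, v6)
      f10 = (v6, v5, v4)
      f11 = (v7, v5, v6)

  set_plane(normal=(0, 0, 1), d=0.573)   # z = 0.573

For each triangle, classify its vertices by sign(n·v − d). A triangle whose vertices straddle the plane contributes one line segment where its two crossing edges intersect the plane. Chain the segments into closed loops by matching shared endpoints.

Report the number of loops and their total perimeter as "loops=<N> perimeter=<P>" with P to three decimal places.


loops=1 perimeter=10.600

Straddling triangles (8 of 12):
  (v1,v3,v0) [++-] → (-1.46, 0.361735, 0.573)–(-1.46, -1.19, 0.573)  len=1.5517
  (v4,v1,v0) [-+-] → (-0.443809, -1.19, 0.573)–(-1.46, -1.19, 0.573)  len=1.0162
  (v0,v3,v2) [-+-] → (-1.46, 0.361735, 0.573)–(-1.46, 1.19, 0.573)  len=0.8283
  (v5,v1,v4) [++-] → (-0.443809, -1.19, 0.573)–(1.46, -1.19, 0.573)  len=1.9038
  (v3,v7,v2) [++-] → (0.443809, 1.19, 0.573)–(-1.46, 1.19, 0.573)  len=1.9038
  (v2,v7,v6) [-+-] → (0.443809, 1.19, 0.573)–(1.46, 1.19, 0.573)  len=1.0162
  (v6,v5,v4) [-+-] → (1.46, -0.361735, 0.573)–(1.46, -1.19, 0.573)  len=0.8283
  (v7,v5,v6) [++-] → (1.46, -0.361735, 0.573)–(1.46, 1.19, 0.573)  len=1.5517

Chained into 1 loop(s):
  loop 1: 8 segments, perimeter = 10.6000
Total perimeter = 10.600


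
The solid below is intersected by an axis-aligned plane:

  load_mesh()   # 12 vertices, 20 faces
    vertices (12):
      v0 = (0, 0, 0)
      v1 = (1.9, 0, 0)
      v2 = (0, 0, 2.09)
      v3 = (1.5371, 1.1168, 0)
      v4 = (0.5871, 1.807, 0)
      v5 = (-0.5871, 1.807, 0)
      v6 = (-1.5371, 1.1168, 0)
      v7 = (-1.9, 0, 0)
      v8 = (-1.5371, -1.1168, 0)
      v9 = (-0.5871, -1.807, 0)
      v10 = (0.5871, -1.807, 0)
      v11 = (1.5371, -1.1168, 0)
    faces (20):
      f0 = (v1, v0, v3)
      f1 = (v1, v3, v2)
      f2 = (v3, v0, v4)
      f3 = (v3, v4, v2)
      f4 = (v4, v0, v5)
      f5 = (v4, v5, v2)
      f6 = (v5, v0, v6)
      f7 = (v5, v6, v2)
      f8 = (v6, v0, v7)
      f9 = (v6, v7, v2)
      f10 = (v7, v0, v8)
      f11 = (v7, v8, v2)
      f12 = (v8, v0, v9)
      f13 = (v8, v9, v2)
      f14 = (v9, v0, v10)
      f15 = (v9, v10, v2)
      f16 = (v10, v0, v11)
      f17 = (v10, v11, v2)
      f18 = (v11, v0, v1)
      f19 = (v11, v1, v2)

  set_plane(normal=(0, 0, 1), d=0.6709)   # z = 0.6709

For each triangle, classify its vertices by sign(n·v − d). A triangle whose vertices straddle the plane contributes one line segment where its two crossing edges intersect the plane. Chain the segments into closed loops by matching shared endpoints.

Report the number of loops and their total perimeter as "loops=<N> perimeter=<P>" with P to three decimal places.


Straddling triangles (10 of 20):
  (v1,v3,v2) [--+] → (1.04368, 0.758302, 0.6709)–(1.29009, 0, 0.6709)  len=0.7973
  (v3,v4,v2) [--+] → (0.398638, 1.22694, 0.6709)–(1.04368, 0.758302, 0.6709)  len=0.7973
  (v4,v5,v2) [--+] → (-0.398638, 1.22694, 0.6709)–(0.398638, 1.22694, 0.6709)  len=0.7973
  (v5,v6,v2) [--+] → (-1.04368, 0.758302, 0.6709)–(-0.398638, 1.22694, 0.6709)  len=0.7973
  (v6,v7,v2) [--+] → (-1.29009, 0, 0.6709)–(-1.04368, 0.758302, 0.6709)  len=0.7973
  (v7,v8,v2) [--+] → (-1.04368, -0.758302, 0.6709)–(-1.29009, 0, 0.6709)  len=0.7973
  (v8,v9,v2) [--+] → (-0.398638, -1.22694, 0.6709)–(-1.04368, -0.758302, 0.6709)  len=0.7973
  (v9,v10,v2) [--+] → (0.398638, -1.22694, 0.6709)–(-0.398638, -1.22694, 0.6709)  len=0.7973
  (v10,v11,v2) [--+] → (1.04368, -0.758302, 0.6709)–(0.398638, -1.22694, 0.6709)  len=0.7973
  (v11,v1,v2) [--+] → (1.29009, 0, 0.6709)–(1.04368, -0.758302, 0.6709)  len=0.7973

Chained into 1 loop(s):
  loop 1: 10 segments, perimeter = 7.9731
Total perimeter = 7.973

loops=1 perimeter=7.973


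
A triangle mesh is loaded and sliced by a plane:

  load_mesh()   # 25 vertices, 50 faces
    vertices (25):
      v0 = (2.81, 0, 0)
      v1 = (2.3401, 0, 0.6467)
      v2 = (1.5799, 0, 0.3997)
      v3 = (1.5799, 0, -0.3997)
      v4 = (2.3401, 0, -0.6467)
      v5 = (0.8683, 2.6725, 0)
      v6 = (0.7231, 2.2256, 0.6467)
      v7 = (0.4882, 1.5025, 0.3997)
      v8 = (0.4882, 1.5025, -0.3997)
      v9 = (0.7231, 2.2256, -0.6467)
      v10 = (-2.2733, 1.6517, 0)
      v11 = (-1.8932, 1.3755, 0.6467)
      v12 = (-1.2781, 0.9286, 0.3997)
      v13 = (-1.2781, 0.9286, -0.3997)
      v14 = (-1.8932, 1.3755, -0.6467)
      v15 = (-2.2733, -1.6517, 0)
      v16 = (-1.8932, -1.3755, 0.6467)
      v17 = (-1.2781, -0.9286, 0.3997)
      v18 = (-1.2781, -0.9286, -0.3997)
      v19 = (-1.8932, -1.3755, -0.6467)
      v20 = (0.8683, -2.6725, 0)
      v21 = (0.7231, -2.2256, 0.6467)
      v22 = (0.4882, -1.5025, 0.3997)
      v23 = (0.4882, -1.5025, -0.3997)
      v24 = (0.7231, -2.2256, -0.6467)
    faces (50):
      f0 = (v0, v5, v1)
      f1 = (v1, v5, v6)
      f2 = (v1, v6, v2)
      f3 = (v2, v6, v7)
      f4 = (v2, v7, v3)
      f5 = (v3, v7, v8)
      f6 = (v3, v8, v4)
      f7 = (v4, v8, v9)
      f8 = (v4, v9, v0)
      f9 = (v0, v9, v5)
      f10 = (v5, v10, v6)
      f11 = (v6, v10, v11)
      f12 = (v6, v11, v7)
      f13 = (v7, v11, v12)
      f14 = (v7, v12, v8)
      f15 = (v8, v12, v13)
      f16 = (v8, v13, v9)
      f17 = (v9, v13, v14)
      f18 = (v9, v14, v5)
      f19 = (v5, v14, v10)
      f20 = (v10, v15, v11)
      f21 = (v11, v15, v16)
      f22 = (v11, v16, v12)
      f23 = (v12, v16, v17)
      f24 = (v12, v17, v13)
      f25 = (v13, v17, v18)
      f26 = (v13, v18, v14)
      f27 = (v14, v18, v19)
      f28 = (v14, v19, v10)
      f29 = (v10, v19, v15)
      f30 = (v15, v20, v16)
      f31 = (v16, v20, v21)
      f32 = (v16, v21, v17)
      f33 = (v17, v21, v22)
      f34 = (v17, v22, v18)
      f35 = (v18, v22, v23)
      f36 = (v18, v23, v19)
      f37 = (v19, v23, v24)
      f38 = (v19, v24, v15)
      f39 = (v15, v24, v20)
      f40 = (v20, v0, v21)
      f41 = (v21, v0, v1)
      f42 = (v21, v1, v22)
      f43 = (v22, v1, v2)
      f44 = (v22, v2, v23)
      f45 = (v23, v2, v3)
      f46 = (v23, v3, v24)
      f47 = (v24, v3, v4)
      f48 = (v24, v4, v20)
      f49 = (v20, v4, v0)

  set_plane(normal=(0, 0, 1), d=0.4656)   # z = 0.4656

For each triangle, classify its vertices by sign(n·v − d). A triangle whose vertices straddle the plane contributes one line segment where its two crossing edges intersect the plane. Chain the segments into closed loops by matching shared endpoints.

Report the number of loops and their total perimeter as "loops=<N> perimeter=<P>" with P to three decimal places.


Straddling triangles (20 of 50):
  (v0,v5,v1) [--+] → (1.92794, 0.748399, 0.4656)–(2.47169, 0, 0.4656)  len=0.9251
  (v1,v5,v6) [+-+] → (1.92794, 0.748399, 0.4656)–(0.763761, 2.35075, 0.4656)  len=1.9806
  (v1,v6,v2) [++-] → (1.3513, 0.593794, 0.4656)–(1.78272, 0, 0.4656)  len=0.7340
  (v2,v6,v7) [-+-] → (1.3513, 0.593794, 0.4656)–(0.550872, 1.69542, 0.4656)  len=1.3617
  (v5,v10,v6) [--+] → (-0.116003, 2.06489, 0.4656)–(0.763761, 2.35075, 0.4656)  len=0.9250
  (v6,v10,v11) [+-+] → (-0.116003, 2.06489, 0.4656)–(-1.99964, 1.45285, 0.4656)  len=1.9806
  (v6,v11,v7) [++-] → (-0.147161, 1.46862, 0.4656)–(0.550872, 1.69542, 0.4656)  len=0.7340
  (v7,v11,v12) [-+-] → (-0.147161, 1.46862, 0.4656)–(-1.44221, 1.04783, 0.4656)  len=1.3617
  (v10,v15,v11) [--+] → (-1.99964, 0.527772, 0.4656)–(-1.99964, 1.45285, 0.4656)  len=0.9251
  (v11,v15,v16) [+-+] → (-1.99964, 0.527772, 0.4656)–(-1.99964, -1.45285, 0.4656)  len=1.9806
  (v11,v16,v12) [++-] → (-1.44221, 0.313862, 0.4656)–(-1.44221, 1.04783, 0.4656)  len=0.7340
  (v12,v16,v17) [-+-] → (-1.44221, 0.313862, 0.4656)–(-1.44221, -1.04783, 0.4656)  len=1.3617
  (v15,v20,v16) [--+] → (-1.11988, -1.73871, 0.4656)–(-1.99964, -1.45285, 0.4656)  len=0.9250
  (v16,v20,v21) [+-+] → (-1.11988, -1.73871, 0.4656)–(0.763761, -2.35075, 0.4656)  len=1.9806
  (v16,v21,v17) [++-] → (-0.744177, -1.27464, 0.4656)–(-1.44221, -1.04783, 0.4656)  len=0.7340
  (v17,v21,v22) [-+-] → (-0.744177, -1.27464, 0.4656)–(0.550872, -1.69542, 0.4656)  len=1.3617
  (v20,v0,v21) [--+] → (1.30751, -1.60235, 0.4656)–(0.763761, -2.35075, 0.4656)  len=0.9251
  (v21,v0,v1) [+-+] → (1.30751, -1.60235, 0.4656)–(2.47169, 0, 0.4656)  len=1.9806
  (v21,v1,v22) [++-] → (0.98229, -1.10163, 0.4656)–(0.550872, -1.69542, 0.4656)  len=0.7340
  (v22,v1,v2) [-+-] → (0.98229, -1.10163, 0.4656)–(1.78272, 0, 0.4656)  len=1.3617

Chained into 2 loop(s):
  loop 1: 10 segments, perimeter = 14.5283
  loop 2: 10 segments, perimeter = 10.4783
Total perimeter = 25.007

loops=2 perimeter=25.007


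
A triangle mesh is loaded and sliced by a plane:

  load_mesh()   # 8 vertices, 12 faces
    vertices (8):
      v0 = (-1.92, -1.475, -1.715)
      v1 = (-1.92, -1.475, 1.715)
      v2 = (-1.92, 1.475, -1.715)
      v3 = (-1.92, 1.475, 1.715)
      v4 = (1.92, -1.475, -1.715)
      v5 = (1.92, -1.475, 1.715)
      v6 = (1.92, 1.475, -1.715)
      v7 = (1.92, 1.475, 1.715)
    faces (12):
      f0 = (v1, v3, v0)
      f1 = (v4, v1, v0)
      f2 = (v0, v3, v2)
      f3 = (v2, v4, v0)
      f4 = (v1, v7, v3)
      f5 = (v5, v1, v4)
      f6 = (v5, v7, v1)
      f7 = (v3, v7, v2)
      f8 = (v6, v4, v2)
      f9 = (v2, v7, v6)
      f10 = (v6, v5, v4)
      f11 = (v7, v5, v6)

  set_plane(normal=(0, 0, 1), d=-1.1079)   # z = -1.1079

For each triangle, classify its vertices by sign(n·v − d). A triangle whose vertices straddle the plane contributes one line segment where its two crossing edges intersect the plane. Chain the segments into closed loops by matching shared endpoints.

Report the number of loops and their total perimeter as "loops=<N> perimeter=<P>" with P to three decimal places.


Straddling triangles (8 of 12):
  (v1,v3,v0) [++-] → (-1.92, -0.952859, -1.1079)–(-1.92, -1.475, -1.1079)  len=0.5221
  (v4,v1,v0) [-+-] → (1.24033, -1.475, -1.1079)–(-1.92, -1.475, -1.1079)  len=3.1603
  (v0,v3,v2) [-+-] → (-1.92, -0.952859, -1.1079)–(-1.92, 1.475, -1.1079)  len=2.4279
  (v5,v1,v4) [++-] → (1.24033, -1.475, -1.1079)–(1.92, -1.475, -1.1079)  len=0.6797
  (v3,v7,v2) [++-] → (-1.24033, 1.475, -1.1079)–(-1.92, 1.475, -1.1079)  len=0.6797
  (v2,v7,v6) [-+-] → (-1.24033, 1.475, -1.1079)–(1.92, 1.475, -1.1079)  len=3.1603
  (v6,v5,v4) [-+-] → (1.92, 0.952859, -1.1079)–(1.92, -1.475, -1.1079)  len=2.4279
  (v7,v5,v6) [++-] → (1.92, 0.952859, -1.1079)–(1.92, 1.475, -1.1079)  len=0.5221

Chained into 1 loop(s):
  loop 1: 8 segments, perimeter = 13.5800
Total perimeter = 13.580

loops=1 perimeter=13.580


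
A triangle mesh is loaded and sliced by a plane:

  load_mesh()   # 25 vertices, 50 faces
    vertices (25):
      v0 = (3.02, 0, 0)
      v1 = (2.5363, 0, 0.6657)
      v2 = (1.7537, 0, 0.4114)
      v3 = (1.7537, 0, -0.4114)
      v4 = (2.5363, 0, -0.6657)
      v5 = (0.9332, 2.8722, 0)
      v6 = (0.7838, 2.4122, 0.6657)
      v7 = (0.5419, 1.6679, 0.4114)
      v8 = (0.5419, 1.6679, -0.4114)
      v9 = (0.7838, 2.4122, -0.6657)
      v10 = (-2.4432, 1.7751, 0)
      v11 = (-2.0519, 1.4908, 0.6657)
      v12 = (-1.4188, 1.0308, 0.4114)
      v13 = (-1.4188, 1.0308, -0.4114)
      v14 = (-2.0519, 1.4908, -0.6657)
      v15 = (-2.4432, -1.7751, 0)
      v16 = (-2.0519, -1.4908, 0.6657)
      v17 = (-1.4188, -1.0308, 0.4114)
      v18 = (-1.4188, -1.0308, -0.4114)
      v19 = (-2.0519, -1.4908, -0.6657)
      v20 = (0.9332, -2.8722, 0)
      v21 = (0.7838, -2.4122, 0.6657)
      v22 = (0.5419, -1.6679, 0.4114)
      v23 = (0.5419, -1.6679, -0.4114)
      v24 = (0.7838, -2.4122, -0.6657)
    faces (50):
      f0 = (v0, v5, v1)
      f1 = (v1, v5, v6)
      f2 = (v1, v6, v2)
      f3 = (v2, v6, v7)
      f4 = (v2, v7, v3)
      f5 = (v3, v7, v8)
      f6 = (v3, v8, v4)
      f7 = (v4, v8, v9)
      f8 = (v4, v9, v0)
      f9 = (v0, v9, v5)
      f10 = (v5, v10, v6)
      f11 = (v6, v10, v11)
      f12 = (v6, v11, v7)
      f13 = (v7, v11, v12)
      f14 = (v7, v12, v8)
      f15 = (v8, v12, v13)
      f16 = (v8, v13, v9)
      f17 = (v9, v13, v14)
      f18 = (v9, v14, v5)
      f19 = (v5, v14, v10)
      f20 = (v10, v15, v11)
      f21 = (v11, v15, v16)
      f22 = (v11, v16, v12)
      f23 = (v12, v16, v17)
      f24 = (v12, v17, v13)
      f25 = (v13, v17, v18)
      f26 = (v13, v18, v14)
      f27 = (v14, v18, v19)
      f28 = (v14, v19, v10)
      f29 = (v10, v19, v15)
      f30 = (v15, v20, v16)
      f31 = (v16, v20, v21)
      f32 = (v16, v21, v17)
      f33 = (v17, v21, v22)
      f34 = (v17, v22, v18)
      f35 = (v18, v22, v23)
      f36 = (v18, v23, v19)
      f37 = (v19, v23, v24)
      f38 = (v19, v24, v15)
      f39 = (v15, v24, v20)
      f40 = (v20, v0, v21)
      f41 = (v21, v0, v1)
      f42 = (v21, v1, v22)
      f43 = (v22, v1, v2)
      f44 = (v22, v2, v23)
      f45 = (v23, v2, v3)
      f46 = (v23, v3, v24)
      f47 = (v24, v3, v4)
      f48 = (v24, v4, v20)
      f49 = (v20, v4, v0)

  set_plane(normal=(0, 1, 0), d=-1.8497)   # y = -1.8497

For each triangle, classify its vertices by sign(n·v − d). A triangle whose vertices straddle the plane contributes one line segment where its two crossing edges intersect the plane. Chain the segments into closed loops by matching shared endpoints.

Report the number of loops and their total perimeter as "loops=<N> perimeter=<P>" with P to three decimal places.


loops=1 perimeter=8.871

Straddling triangles (14 of 50):
  (v15,v20,v16) [+-+] → (-2.21361, -1.8497, 0)–(-1.27634, -1.8497, 0.492745)  len=1.0589
  (v16,v20,v21) [+--] → (-1.27634, -1.8497, 0.492745)–(-0.94735, -1.8497, 0.6657)  len=0.3717
  (v16,v21,v17) [+-+] → (-0.94735, -1.8497, 0.6657)–(-0.113089, -1.8497, 0.56215)  len=0.8407
  (v17,v21,v22) [+-+] → (-0.113089, -1.8497, 0.56215)–(0.600986, -1.8497, 0.473514)  len=0.7196
  (v19,v23,v24) [++-] → (0.600986, -1.8497, -0.473514)–(-0.94735, -1.8497, -0.6657)  len=1.5602
  (v19,v24,v15) [+-+] → (-0.94735, -1.8497, -0.6657)–(-2.06534, -1.8497, -0.0779489)  len=1.2631
  (v15,v24,v20) [+--] → (-2.06534, -1.8497, -0.0779489)–(-2.21361, -1.8497, 0)  len=0.1675
  (v20,v0,v21) [-+-] → (1.6761, -1.8497, 0)–(1.30526, -1.8497, 0.510466)  len=0.6309
  (v21,v0,v1) [-++] → (1.30526, -1.8497, 0.510466)–(1.19246, -1.8497, 0.6657)  len=0.1919
  (v21,v1,v22) [-++] → (1.19246, -1.8497, 0.6657)–(0.600986, -1.8497, 0.473514)  len=0.6219
  (v23,v3,v24) [++-] → (1.00997, -1.8497, -0.6064)–(0.600986, -1.8497, -0.473514)  len=0.4300
  (v24,v3,v4) [-++] → (1.00997, -1.8497, -0.6064)–(1.19246, -1.8497, -0.6657)  len=0.1919
  (v24,v4,v20) [-+-] → (1.19246, -1.8497, -0.6657)–(1.5039, -1.8497, -0.236988)  len=0.5299
  (v20,v4,v0) [-++] → (1.5039, -1.8497, -0.236988)–(1.6761, -1.8497, 0)  len=0.2929

Chained into 1 loop(s):
  loop 1: 14 segments, perimeter = 8.8711
Total perimeter = 8.871


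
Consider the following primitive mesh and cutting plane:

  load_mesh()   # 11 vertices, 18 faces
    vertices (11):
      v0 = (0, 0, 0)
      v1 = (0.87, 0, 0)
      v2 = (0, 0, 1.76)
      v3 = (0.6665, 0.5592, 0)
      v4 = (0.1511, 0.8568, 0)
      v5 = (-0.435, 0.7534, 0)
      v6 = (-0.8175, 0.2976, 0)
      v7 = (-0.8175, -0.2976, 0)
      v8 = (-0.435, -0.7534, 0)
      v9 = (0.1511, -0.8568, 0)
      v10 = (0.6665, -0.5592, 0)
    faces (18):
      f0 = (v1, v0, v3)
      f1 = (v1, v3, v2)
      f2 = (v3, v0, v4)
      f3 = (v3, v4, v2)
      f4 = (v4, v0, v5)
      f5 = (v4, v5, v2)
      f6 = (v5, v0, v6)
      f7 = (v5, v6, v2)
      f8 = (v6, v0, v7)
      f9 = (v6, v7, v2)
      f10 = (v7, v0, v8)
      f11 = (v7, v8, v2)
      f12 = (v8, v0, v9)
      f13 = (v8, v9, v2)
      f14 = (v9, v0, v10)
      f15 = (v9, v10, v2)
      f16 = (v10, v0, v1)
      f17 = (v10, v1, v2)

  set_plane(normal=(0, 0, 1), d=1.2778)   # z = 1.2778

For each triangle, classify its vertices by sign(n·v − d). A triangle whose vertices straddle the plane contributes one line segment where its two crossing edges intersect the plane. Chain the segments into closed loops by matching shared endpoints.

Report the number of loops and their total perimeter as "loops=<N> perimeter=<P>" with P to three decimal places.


Straddling triangles (9 of 18):
  (v1,v3,v2) [--+] → (0.182606, 0.153208, 1.2778)–(0.23836, 0, 1.2778)  len=0.1630
  (v3,v4,v2) [--+] → (0.041398, 0.234744, 1.2778)–(0.182606, 0.153208, 1.2778)  len=0.1631
  (v4,v5,v2) [--+] → (-0.11918, 0.206414, 1.2778)–(0.041398, 0.234744, 1.2778)  len=0.1631
  (v5,v6,v2) [--+] → (-0.223976, 0.0815356, 1.2778)–(-0.11918, 0.206414, 1.2778)  len=0.1630
  (v6,v7,v2) [--+] → (-0.223976, -0.0815356, 1.2778)–(-0.223976, 0.0815356, 1.2778)  len=0.1631
  (v7,v8,v2) [--+] → (-0.11918, -0.206414, 1.2778)–(-0.223976, -0.0815356, 1.2778)  len=0.1630
  (v8,v9,v2) [--+] → (0.041398, -0.234744, 1.2778)–(-0.11918, -0.206414, 1.2778)  len=0.1631
  (v9,v10,v2) [--+] → (0.182606, -0.153208, 1.2778)–(0.041398, -0.234744, 1.2778)  len=0.1631
  (v10,v1,v2) [--+] → (0.23836, 0, 1.2778)–(0.182606, -0.153208, 1.2778)  len=0.1630

Chained into 1 loop(s):
  loop 1: 9 segments, perimeter = 1.4674
Total perimeter = 1.467

loops=1 perimeter=1.467


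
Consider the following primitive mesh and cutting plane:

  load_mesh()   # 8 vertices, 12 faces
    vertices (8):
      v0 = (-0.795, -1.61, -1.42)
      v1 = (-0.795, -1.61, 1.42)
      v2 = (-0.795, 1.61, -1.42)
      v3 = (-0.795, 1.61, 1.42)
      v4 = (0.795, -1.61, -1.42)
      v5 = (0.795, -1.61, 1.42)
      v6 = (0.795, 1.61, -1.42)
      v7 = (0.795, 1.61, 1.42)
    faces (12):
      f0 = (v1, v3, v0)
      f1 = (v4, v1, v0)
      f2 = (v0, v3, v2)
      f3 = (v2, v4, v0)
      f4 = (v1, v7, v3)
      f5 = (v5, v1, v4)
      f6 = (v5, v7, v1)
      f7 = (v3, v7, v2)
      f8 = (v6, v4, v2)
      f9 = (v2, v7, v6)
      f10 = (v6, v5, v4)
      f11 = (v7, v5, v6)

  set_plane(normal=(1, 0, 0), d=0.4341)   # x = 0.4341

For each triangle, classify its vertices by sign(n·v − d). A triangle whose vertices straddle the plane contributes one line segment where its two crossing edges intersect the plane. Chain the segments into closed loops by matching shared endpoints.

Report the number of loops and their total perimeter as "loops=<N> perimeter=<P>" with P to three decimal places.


loops=1 perimeter=12.120

Straddling triangles (8 of 12):
  (v4,v1,v0) [+--] → (0.4341, -1.61, -0.775374)–(0.4341, -1.61, -1.42)  len=0.6446
  (v2,v4,v0) [-+-] → (0.4341, -0.879121, -1.42)–(0.4341, -1.61, -1.42)  len=0.7309
  (v1,v7,v3) [-+-] → (0.4341, 0.879121, 1.42)–(0.4341, 1.61, 1.42)  len=0.7309
  (v5,v1,v4) [+-+] → (0.4341, -1.61, 1.42)–(0.4341, -1.61, -0.775374)  len=2.1954
  (v5,v7,v1) [++-] → (0.4341, 0.879121, 1.42)–(0.4341, -1.61, 1.42)  len=2.4891
  (v3,v7,v2) [-+-] → (0.4341, 1.61, 1.42)–(0.4341, 1.61, 0.775374)  len=0.6446
  (v6,v4,v2) [++-] → (0.4341, -0.879121, -1.42)–(0.4341, 1.61, -1.42)  len=2.4891
  (v2,v7,v6) [-++] → (0.4341, 1.61, 0.775374)–(0.4341, 1.61, -1.42)  len=2.1954

Chained into 1 loop(s):
  loop 1: 8 segments, perimeter = 12.1200
Total perimeter = 12.120


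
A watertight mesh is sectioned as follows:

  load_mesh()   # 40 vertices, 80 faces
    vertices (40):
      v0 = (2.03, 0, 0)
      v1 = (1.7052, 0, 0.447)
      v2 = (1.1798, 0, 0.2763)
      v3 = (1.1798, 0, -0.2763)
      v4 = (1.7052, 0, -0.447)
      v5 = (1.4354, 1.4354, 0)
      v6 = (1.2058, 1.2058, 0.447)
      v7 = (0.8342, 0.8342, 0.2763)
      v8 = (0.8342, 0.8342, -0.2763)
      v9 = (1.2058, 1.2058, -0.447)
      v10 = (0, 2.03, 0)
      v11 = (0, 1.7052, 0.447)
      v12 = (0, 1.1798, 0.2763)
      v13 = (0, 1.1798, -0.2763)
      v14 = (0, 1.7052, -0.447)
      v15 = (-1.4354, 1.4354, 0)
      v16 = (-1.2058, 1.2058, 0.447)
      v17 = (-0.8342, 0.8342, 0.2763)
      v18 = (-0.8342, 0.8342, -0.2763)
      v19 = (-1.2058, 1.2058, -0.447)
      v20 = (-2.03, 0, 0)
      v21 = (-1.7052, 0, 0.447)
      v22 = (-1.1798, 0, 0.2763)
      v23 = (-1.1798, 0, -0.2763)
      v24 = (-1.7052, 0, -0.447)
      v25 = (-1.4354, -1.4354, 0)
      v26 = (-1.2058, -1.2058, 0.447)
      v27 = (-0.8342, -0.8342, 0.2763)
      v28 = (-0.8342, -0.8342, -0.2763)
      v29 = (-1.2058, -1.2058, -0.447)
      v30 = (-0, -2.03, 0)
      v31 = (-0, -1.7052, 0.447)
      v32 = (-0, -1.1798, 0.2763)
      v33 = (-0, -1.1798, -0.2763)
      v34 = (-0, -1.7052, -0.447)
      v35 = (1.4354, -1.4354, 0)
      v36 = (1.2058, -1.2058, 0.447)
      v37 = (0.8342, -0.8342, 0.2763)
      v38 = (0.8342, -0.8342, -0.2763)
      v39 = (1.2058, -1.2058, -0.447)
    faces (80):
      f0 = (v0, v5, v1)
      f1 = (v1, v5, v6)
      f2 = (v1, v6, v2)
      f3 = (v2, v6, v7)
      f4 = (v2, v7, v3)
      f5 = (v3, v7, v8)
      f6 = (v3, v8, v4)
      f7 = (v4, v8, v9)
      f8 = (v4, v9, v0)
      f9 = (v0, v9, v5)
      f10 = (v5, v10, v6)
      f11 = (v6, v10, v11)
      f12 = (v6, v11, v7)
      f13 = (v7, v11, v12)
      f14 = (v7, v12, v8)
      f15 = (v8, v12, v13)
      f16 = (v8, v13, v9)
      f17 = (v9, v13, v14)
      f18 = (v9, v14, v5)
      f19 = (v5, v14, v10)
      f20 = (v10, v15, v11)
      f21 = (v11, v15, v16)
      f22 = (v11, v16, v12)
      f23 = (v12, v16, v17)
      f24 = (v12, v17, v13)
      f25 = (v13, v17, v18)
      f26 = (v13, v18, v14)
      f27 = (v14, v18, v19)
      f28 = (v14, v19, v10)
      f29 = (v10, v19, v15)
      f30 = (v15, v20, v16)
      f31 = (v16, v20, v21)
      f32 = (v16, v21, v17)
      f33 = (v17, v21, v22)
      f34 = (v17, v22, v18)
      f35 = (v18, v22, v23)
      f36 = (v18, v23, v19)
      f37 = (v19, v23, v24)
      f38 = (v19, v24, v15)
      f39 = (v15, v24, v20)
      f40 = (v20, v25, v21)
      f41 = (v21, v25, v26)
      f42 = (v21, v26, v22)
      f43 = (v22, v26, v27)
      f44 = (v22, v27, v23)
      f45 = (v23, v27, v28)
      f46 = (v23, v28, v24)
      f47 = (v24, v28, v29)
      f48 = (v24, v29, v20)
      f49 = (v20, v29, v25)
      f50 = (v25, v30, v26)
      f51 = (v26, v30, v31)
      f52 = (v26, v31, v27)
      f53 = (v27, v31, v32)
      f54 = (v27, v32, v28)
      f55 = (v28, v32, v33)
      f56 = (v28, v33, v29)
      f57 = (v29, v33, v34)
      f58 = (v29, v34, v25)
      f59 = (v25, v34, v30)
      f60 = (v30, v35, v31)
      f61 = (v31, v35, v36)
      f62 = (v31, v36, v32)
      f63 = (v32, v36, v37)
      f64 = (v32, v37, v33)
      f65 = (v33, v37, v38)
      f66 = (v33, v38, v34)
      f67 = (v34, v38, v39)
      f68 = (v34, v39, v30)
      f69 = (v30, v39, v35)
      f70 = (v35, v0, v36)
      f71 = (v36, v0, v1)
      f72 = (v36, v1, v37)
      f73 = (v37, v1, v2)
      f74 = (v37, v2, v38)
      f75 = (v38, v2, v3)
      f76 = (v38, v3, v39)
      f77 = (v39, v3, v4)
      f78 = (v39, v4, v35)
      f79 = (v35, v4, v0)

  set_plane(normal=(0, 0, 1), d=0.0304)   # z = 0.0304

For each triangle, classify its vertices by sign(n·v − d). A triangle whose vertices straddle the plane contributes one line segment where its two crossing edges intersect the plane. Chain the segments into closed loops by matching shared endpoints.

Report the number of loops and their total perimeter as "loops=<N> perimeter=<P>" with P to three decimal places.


loops=2 perimeter=19.518

Straddling triangles (32 of 80):
  (v0,v5,v1) [--+] → (1.45375, 1.33778, 0.0304)–(2.00791, 0, 0.0304)  len=1.4480
  (v1,v5,v6) [+-+] → (1.45375, 1.33778, 0.0304)–(1.41979, 1.41979, 0.0304)  len=0.0888
  (v2,v7,v3) [++-] → (0.987988, 0.462992, 0.0304)–(1.1798, 0, 0.0304)  len=0.5012
  (v3,v7,v8) [-+-] → (0.987988, 0.462992, 0.0304)–(0.8342, 0.8342, 0.0304)  len=0.4018
  (v5,v10,v6) [--+] → (0.0820052, 1.97395, 0.0304)–(1.41979, 1.41979, 0.0304)  len=1.4480
  (v6,v10,v11) [+-+] → (0.0820052, 1.97395, 0.0304)–(0, 2.00791, 0.0304)  len=0.0888
  (v7,v12,v8) [++-] → (0.371208, 1.02601, 0.0304)–(0.8342, 0.8342, 0.0304)  len=0.5012
  (v8,v12,v13) [-+-] → (0.371208, 1.02601, 0.0304)–(0, 1.1798, 0.0304)  len=0.4018
  (v10,v15,v11) [--+] → (-1.33778, 1.45375, 0.0304)–(0, 2.00791, 0.0304)  len=1.4480
  (v11,v15,v16) [+-+] → (-1.33778, 1.45375, 0.0304)–(-1.41979, 1.41979, 0.0304)  len=0.0888
  (v12,v17,v13) [++-] → (-0.462992, 0.987988, 0.0304)–(0, 1.1798, 0.0304)  len=0.5012
  (v13,v17,v18) [-+-] → (-0.462992, 0.987988, 0.0304)–(-0.8342, 0.8342, 0.0304)  len=0.4018
  (v15,v20,v16) [--+] → (-1.97395, 0.0820052, 0.0304)–(-1.41979, 1.41979, 0.0304)  len=1.4480
  (v16,v20,v21) [+-+] → (-1.97395, 0.0820052, 0.0304)–(-2.00791, 0, 0.0304)  len=0.0888
  (v17,v22,v18) [++-] → (-1.02601, 0.371208, 0.0304)–(-0.8342, 0.8342, 0.0304)  len=0.5012
  (v18,v22,v23) [-+-] → (-1.02601, 0.371208, 0.0304)–(-1.1798, 0, 0.0304)  len=0.4018
  (v20,v25,v21) [--+] → (-1.45375, -1.33778, 0.0304)–(-2.00791, 0, 0.0304)  len=1.4480
  (v21,v25,v26) [+-+] → (-1.45375, -1.33778, 0.0304)–(-1.41979, -1.41979, 0.0304)  len=0.0888
  (v22,v27,v23) [++-] → (-0.987988, -0.462992, 0.0304)–(-1.1798, 0, 0.0304)  len=0.5012
  (v23,v27,v28) [-+-] → (-0.987988, -0.462992, 0.0304)–(-0.8342, -0.8342, 0.0304)  len=0.4018
  (v25,v30,v26) [--+] → (-0.0820052, -1.97395, 0.0304)–(-1.41979, -1.41979, 0.0304)  len=1.4480
  (v26,v30,v31) [+-+] → (-0.0820052, -1.97395, 0.0304)–(0, -2.00791, 0.0304)  len=0.0888
  (v27,v32,v28) [++-] → (-0.371208, -1.02601, 0.0304)–(-0.8342, -0.8342, 0.0304)  len=0.5012
  (v28,v32,v33) [-+-] → (-0.371208, -1.02601, 0.0304)–(0, -1.1798, 0.0304)  len=0.4018
  (v30,v35,v31) [--+] → (1.33778, -1.45375, 0.0304)–(0, -2.00791, 0.0304)  len=1.4480
  (v31,v35,v36) [+-+] → (1.33778, -1.45375, 0.0304)–(1.41979, -1.41979, 0.0304)  len=0.0888
  (v32,v37,v33) [++-] → (0.462992, -0.987988, 0.0304)–(0, -1.1798, 0.0304)  len=0.5012
  (v33,v37,v38) [-+-] → (0.462992, -0.987988, 0.0304)–(0.8342, -0.8342, 0.0304)  len=0.4018
  (v35,v0,v36) [--+] → (1.97395, -0.0820052, 0.0304)–(1.41979, -1.41979, 0.0304)  len=1.4480
  (v36,v0,v1) [+-+] → (1.97395, -0.0820052, 0.0304)–(2.00791, 0, 0.0304)  len=0.0888
  (v37,v2,v38) [++-] → (1.02601, -0.371208, 0.0304)–(0.8342, -0.8342, 0.0304)  len=0.5012
  (v38,v2,v3) [-+-] → (1.02601, -0.371208, 0.0304)–(1.1798, 0, 0.0304)  len=0.4018

Chained into 2 loop(s):
  loop 1: 16 segments, perimeter = 12.2942
  loop 2: 16 segments, perimeter = 7.2236
Total perimeter = 19.518


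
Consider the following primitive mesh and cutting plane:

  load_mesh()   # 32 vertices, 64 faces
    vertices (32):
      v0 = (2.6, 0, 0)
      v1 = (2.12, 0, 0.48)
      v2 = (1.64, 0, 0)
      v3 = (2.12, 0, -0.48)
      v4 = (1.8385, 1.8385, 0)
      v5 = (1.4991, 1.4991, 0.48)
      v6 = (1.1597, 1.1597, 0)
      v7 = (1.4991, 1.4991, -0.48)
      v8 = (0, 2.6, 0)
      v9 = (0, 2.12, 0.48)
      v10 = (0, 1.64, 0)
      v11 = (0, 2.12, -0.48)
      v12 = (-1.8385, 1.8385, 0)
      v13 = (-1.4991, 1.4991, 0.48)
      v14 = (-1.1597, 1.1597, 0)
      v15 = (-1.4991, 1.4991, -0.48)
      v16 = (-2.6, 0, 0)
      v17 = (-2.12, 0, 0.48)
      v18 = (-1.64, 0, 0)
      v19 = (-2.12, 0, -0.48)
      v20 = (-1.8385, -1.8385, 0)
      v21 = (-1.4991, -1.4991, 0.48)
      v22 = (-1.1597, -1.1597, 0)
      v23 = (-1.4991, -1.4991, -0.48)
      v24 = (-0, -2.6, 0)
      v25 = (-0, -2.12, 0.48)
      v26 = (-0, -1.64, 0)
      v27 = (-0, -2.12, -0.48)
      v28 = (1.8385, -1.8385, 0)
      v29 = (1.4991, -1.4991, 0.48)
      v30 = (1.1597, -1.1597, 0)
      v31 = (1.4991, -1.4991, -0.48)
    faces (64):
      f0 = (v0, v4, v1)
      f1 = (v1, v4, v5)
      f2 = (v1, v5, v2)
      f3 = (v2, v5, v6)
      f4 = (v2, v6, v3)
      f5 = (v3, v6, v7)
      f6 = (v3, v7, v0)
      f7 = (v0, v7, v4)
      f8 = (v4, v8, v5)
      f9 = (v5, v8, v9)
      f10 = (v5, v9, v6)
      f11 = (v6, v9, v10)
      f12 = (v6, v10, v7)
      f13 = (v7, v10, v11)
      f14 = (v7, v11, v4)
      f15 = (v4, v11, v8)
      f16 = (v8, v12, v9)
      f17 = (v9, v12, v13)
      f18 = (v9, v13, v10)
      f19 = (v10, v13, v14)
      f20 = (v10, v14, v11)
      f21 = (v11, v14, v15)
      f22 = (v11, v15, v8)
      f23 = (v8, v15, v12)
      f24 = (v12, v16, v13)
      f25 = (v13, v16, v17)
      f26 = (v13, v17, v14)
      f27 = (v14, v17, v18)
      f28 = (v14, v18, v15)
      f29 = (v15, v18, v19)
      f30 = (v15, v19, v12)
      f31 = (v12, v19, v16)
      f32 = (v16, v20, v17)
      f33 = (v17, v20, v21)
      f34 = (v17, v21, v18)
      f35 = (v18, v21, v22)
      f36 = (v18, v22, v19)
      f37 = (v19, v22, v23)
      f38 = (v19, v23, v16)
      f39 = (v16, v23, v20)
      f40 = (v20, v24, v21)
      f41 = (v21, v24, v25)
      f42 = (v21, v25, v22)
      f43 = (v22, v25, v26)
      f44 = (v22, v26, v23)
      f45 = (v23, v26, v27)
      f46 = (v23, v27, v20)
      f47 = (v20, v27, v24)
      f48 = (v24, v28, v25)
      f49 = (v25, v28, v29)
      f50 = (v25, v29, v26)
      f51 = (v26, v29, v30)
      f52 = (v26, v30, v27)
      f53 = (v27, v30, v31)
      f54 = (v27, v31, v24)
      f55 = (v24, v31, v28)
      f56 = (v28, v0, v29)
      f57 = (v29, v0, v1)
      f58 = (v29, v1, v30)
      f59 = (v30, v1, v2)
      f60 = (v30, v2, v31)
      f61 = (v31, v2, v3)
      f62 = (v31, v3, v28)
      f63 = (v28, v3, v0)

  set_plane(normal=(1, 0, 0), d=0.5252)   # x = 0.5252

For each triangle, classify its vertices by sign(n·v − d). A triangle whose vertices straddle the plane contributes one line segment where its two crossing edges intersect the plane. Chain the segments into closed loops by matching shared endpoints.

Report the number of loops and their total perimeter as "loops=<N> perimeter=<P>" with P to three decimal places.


loops=2 perimeter=5.431

Straddling triangles (16 of 64):
  (v4,v8,v5) [+-+] → (0.5252, 2.38246, 0)–(0.5252, 2.21431, 0.168165)  len=0.2378
  (v5,v8,v9) [+--] → (0.5252, 2.21431, 0.168165)–(0.5252, 1.90247, 0.48)  len=0.4410
  (v5,v9,v6) [+-+] → (0.5252, 1.90247, 0.48)–(0.5252, 1.6851, 0.26262)  len=0.3074
  (v6,v9,v10) [+--] → (0.5252, 1.6851, 0.26262)–(0.5252, 1.42248, 0)  len=0.3714
  (v6,v10,v7) [+-+] → (0.5252, 1.42248, 0)–(0.5252, 1.59064, -0.168165)  len=0.2378
  (v7,v10,v11) [+--] → (0.5252, 1.59064, -0.168165)–(0.5252, 1.90247, -0.48)  len=0.4410
  (v7,v11,v4) [+-+] → (0.5252, 1.90247, -0.48)–(0.5252, 2.03958, -0.34288)  len=0.1939
  (v4,v11,v8) [+--] → (0.5252, 2.03958, -0.34288)–(0.5252, 2.38246, 0)  len=0.4849
  (v24,v28,v25) [-+-] → (0.5252, -2.38246, 0)–(0.5252, -2.03958, 0.34288)  len=0.4849
  (v25,v28,v29) [-++] → (0.5252, -2.03958, 0.34288)–(0.5252, -1.90247, 0.48)  len=0.1939
  (v25,v29,v26) [-+-] → (0.5252, -1.90247, 0.48)–(0.5252, -1.59064, 0.168165)  len=0.4410
  (v26,v29,v30) [-++] → (0.5252, -1.59064, 0.168165)–(0.5252, -1.42248, 0)  len=0.2378
  (v26,v30,v27) [-+-] → (0.5252, -1.42248, 0)–(0.5252, -1.6851, -0.26262)  len=0.3714
  (v27,v30,v31) [-++] → (0.5252, -1.6851, -0.26262)–(0.5252, -1.90247, -0.48)  len=0.3074
  (v27,v31,v24) [-+-] → (0.5252, -1.90247, -0.48)–(0.5252, -2.21431, -0.168165)  len=0.4410
  (v24,v31,v28) [-++] → (0.5252, -2.21431, -0.168165)–(0.5252, -2.38246, 0)  len=0.2378

Chained into 2 loop(s):
  loop 1: 8 segments, perimeter = 2.7153
  loop 2: 8 segments, perimeter = 2.7153
Total perimeter = 5.431


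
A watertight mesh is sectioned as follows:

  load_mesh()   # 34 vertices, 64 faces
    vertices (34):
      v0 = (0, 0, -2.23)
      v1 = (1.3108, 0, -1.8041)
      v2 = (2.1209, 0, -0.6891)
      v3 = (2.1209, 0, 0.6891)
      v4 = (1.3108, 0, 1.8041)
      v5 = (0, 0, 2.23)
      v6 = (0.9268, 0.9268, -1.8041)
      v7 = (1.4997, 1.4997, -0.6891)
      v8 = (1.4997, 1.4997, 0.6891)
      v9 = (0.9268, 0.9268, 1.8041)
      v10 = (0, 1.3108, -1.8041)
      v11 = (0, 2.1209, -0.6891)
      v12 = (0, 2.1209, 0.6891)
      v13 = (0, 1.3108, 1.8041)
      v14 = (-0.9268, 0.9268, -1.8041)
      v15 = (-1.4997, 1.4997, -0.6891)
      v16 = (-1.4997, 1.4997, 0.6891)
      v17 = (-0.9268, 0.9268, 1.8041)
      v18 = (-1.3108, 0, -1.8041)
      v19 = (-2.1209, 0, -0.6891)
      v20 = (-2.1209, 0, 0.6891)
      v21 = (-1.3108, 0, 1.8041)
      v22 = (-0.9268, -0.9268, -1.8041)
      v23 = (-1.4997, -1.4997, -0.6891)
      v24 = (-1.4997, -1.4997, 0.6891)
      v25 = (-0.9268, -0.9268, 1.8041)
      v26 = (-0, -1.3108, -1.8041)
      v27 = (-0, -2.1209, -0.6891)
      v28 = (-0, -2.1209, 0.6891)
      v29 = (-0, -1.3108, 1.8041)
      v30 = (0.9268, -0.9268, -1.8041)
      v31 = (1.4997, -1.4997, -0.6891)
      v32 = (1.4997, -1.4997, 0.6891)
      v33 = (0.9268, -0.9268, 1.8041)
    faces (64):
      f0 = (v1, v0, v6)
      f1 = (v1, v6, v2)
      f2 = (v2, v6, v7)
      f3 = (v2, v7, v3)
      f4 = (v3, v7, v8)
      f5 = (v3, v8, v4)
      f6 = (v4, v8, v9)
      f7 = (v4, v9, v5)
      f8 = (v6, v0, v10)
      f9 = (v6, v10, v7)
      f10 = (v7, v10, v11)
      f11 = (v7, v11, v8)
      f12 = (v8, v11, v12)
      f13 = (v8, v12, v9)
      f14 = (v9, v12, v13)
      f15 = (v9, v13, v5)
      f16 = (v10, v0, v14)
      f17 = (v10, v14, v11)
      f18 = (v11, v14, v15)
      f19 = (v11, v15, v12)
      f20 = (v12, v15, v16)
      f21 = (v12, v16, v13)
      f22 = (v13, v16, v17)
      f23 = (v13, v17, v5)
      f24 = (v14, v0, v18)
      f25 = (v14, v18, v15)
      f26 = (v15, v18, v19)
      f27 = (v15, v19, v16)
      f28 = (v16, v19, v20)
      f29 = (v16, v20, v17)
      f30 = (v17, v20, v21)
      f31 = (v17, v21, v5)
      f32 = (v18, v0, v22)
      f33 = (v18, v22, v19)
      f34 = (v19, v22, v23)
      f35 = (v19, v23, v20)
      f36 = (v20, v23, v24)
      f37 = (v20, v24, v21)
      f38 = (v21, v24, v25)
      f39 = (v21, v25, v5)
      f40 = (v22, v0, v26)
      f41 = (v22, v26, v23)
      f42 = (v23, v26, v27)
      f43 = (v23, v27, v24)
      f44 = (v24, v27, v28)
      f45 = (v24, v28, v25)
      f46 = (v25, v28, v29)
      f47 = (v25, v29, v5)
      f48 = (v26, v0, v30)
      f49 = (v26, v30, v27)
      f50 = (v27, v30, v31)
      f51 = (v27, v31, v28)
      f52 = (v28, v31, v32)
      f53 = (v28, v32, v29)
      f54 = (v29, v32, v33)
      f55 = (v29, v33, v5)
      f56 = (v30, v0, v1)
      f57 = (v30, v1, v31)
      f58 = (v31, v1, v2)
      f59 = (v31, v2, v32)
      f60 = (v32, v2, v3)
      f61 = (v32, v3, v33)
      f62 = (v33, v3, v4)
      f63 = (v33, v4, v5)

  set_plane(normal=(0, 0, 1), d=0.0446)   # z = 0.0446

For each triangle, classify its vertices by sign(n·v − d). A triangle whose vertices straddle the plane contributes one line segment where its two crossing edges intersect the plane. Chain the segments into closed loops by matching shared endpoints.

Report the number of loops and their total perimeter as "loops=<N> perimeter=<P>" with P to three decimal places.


Straddling triangles (16 of 64):
  (v2,v7,v3) [--+] → (1.8304, 0.701318, 0.0446)–(2.1209, 0, 0.0446)  len=0.7591
  (v3,v7,v8) [+-+] → (1.8304, 0.701318, 0.0446)–(1.4997, 1.4997, 0.0446)  len=0.8642
  (v7,v11,v8) [--+] → (0.798382, 1.7902, 0.0446)–(1.4997, 1.4997, 0.0446)  len=0.7591
  (v8,v11,v12) [+-+] → (0.798382, 1.7902, 0.0446)–(0, 2.1209, 0.0446)  len=0.8642
  (v11,v15,v12) [--+] → (-0.701318, 1.8304, 0.0446)–(0, 2.1209, 0.0446)  len=0.7591
  (v12,v15,v16) [+-+] → (-0.701318, 1.8304, 0.0446)–(-1.4997, 1.4997, 0.0446)  len=0.8642
  (v15,v19,v16) [--+] → (-1.7902, 0.798382, 0.0446)–(-1.4997, 1.4997, 0.0446)  len=0.7591
  (v16,v19,v20) [+-+] → (-1.7902, 0.798382, 0.0446)–(-2.1209, 0, 0.0446)  len=0.8642
  (v19,v23,v20) [--+] → (-1.8304, -0.701318, 0.0446)–(-2.1209, 0, 0.0446)  len=0.7591
  (v20,v23,v24) [+-+] → (-1.8304, -0.701318, 0.0446)–(-1.4997, -1.4997, 0.0446)  len=0.8642
  (v23,v27,v24) [--+] → (-0.798382, -1.7902, 0.0446)–(-1.4997, -1.4997, 0.0446)  len=0.7591
  (v24,v27,v28) [+-+] → (-0.798382, -1.7902, 0.0446)–(0, -2.1209, 0.0446)  len=0.8642
  (v27,v31,v28) [--+] → (0.701318, -1.8304, 0.0446)–(0, -2.1209, 0.0446)  len=0.7591
  (v28,v31,v32) [+-+] → (0.701318, -1.8304, 0.0446)–(1.4997, -1.4997, 0.0446)  len=0.8642
  (v31,v2,v32) [--+] → (1.7902, -0.798382, 0.0446)–(1.4997, -1.4997, 0.0446)  len=0.7591
  (v32,v2,v3) [+-+] → (1.7902, -0.798382, 0.0446)–(2.1209, 0, 0.0446)  len=0.8642

Chained into 1 loop(s):
  loop 1: 16 segments, perimeter = 12.9861
Total perimeter = 12.986

loops=1 perimeter=12.986
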